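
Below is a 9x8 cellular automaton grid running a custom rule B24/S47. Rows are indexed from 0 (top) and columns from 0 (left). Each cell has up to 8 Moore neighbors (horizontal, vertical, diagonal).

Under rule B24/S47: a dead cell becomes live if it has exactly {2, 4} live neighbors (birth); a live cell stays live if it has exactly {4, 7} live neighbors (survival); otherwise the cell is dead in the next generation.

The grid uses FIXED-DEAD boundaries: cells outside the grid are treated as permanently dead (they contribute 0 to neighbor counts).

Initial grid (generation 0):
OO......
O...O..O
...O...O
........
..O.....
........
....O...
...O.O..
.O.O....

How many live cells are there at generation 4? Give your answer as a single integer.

Answer: 20

Derivation:
Simulating step by step:
Generation 0 (given above): 13 live cells
Generation 1: 11 live cells
........
..OO..O.
....O.O.
..OO....
........
...O....
...O.O..
....O...
........
Generation 2: 15 live cells
..OO....
....O..O
.OO....O
....OO..
....O...
..O.....
..O.O...
...O.O..
........
Generation 3: 16 live cells
....O...
..OO..O.
........
.OO...O.
........
.O.OOO..
.O.O.O..
..O.....
....O...
Generation 4: 20 live cells
..O..O..
....OO..
..O..OOO
........
O.O...O.
O.O.O.O.
O.....O.
.O...O..
...O....
Population at generation 4: 20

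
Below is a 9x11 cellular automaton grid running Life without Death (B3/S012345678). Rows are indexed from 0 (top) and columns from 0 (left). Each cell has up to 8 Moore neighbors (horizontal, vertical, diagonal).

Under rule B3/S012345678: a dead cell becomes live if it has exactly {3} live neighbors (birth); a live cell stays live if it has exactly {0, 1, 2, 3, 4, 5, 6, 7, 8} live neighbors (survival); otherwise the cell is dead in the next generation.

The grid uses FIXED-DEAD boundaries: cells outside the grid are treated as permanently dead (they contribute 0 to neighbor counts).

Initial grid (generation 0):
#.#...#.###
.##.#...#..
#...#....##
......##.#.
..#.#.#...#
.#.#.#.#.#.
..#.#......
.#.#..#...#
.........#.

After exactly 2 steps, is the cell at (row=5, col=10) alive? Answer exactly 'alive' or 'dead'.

Answer: alive

Derivation:
Simulating step by step:
Generation 0 (given above): 33 live cells
Generation 1: 51 live cells
#.##..#####
###.##.##..
##.###.#.##
...#..####.
..###.#..##
.#.#.###.#.
.##.###....
.###..#...#
.........#.
Generation 2: 59 live cells
#.#########
###.##.##..
##.###.#.##
.#.#..####.
..###.#..##
.#.#.######
###.###....
.####.#...#
..#......#.

Cell (5,10) at generation 2: 1 -> alive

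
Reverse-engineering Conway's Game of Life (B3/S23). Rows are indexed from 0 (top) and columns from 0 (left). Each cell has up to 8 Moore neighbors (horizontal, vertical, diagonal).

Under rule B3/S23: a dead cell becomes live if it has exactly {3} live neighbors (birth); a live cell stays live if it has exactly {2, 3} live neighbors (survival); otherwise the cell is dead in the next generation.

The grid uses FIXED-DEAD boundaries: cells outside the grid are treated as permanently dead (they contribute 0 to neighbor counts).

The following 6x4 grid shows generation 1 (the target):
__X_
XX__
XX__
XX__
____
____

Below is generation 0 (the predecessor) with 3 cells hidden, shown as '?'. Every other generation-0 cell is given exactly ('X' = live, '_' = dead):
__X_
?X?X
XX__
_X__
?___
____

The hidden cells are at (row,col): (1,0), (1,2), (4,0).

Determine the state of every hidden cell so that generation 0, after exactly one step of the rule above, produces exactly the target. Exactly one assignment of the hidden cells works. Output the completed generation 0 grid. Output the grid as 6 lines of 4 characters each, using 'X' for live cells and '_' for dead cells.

Answer: __X_
_X_X
XX__
_X__
____
____

Derivation:
Hidden generation-0 cells (in order): (1,0), (1,2), (4,0).
A hidden cell only influences target cells in its own 3x3 neighborhood. Try each of the 2^3 = 8 assignments, step the completed generation 0 forward once under B3/S23, and compare with the target:
  (1,0)=_ (1,2)=_ (4,0)=_ -> step reproduces the target at every cell -> ACCEPT
  (1,0)=_ (1,2)=_ (4,0)=X -> step gives (3,0)='_' but target has 'X' -> reject
  (1,0)=_ (1,2)=X (4,0)=_ -> step gives (0,1)='X' but target has '_' -> reject
  (1,0)=_ (1,2)=X (4,0)=X -> step gives (0,1)='X' but target has '_' -> reject
  (1,0)=X (1,2)=_ (4,0)=_ -> step gives (0,1)='X' but target has '_' -> reject
  (1,0)=X (1,2)=_ (4,0)=X -> step gives (0,1)='X' but target has '_' -> reject
  (1,0)=X (1,2)=X (4,0)=_ -> step gives (0,3)='X' but target has '_' -> reject
  (1,0)=X (1,2)=X (4,0)=X -> step gives (0,3)='X' but target has '_' -> reject
Unique solution: (1,0)=dead, (1,2)=dead, (4,0)=dead.
Check: live-neighbor counts of every cell in the completed generation 0:
1222
3341
3341
3220
1110
0000
Applying B3/S23 to generation 0 with these counts gives:
__X_
XX__
XX__
XX__
____
____
which matches the target exactly.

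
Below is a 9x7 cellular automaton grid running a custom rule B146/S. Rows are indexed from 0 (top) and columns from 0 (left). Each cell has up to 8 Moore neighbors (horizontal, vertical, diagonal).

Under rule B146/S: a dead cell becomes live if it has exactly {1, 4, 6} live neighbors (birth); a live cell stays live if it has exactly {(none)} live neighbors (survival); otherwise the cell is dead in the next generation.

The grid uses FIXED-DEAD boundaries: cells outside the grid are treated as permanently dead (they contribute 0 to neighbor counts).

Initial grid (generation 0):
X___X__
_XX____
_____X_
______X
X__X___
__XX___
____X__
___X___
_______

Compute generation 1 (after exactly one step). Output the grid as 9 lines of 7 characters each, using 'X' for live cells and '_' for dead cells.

Answer: _____X_
______X
X__XX__
XXXX___
_____XX
X____X_
_X_X_X_
__X__X_
__XXX__

Derivation:
Simulating step by step:
Generation 0 (given above): 12 live cells
Generation 1: 21 live cells
(generation 1 grid is the final answer)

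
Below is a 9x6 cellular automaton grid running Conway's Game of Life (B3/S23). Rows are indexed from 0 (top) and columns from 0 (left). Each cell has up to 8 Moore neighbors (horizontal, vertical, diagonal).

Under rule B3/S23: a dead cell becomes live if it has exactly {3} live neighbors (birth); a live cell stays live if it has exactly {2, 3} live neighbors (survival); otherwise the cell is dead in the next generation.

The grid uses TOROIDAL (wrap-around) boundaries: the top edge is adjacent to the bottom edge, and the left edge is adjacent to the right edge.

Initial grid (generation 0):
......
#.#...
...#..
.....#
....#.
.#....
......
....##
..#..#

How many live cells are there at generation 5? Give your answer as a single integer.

Answer: 2

Derivation:
Simulating step by step:
Generation 0 (given above): 10 live cells
Generation 1: 6 live cells
.#....
......
......
....#.
......
......
......
....##
....##
Generation 2: 5 live cells
......
......
......
......
......
......
......
....##
#...##
Generation 3: 5 live cells
.....#
......
......
......
......
......
......
#...#.
#...#.
Generation 4: 3 live cells
.....#
......
......
......
......
......
......
......
#...#.
Generation 5: 2 live cells
.....#
......
......
......
......
......
......
......
.....#
Population at generation 5: 2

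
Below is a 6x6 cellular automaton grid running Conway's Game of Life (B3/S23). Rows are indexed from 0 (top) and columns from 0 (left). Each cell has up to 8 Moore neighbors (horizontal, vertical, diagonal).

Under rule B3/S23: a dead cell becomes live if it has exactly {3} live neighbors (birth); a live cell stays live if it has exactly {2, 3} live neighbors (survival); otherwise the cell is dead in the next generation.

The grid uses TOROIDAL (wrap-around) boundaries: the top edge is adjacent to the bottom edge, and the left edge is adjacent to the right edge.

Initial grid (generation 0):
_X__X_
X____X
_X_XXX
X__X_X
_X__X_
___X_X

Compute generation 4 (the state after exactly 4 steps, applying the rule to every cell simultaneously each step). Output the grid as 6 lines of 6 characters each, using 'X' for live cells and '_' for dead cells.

Simulating step by step:
Generation 0 (given above): 15 live cells
Generation 1: 15 live cells
____X_
_XXX__
_XXX__
_X_X__
__XX__
X_XX_X
Generation 2: 13 live cells
X___XX
_X__X_
X___X_
_X__X_
X_____
_XX__X
Generation 3: 17 live cells
__XXX_
_X_XX_
XX_XX_
XX____
X_X__X
_X__X_
Generation 4: 13 live cells
(generation 4 grid is the final answer)

Answer: _X___X
XX____
___XX_
___XX_
__X__X
XX__X_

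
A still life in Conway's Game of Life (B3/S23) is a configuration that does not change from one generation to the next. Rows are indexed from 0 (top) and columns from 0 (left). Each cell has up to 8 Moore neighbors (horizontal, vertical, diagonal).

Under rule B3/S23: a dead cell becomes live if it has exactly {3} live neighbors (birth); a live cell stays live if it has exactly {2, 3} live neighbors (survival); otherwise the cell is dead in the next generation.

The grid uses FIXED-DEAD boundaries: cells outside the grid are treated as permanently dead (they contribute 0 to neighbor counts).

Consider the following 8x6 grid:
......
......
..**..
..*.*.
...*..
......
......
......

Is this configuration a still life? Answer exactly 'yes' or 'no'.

Compute generation 1 and compare to generation 0 (given above):
Generation 1:
......
......
..**..
..*.*.
...*..
......
......
......
The grids are IDENTICAL -> still life.

Answer: yes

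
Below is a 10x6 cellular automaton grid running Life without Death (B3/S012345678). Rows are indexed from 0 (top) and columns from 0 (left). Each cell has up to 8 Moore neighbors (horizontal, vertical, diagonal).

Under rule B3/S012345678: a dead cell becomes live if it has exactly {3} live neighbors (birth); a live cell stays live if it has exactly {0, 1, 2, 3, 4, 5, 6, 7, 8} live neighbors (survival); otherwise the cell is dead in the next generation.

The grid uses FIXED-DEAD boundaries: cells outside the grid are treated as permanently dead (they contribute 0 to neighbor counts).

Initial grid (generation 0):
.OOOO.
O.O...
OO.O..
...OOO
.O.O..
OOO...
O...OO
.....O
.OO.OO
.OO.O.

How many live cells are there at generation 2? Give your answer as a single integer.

Answer: 42

Derivation:
Simulating step by step:
Generation 0 (given above): 28 live cells
Generation 1: 37 live cells
.OOOO.
O.O.O.
OO.O..
OO.OOO
OO.O..
OOOOO.
O...OO
.O.O.O
.OO.OO
.OO.OO
Generation 2: 42 live cells
.OOOO.
O.O.O.
OO.O.O
OO.OOO
OO.O.O
OOOOOO
O...OO
OO.O.O
OOO.OO
.OO.OO
Population at generation 2: 42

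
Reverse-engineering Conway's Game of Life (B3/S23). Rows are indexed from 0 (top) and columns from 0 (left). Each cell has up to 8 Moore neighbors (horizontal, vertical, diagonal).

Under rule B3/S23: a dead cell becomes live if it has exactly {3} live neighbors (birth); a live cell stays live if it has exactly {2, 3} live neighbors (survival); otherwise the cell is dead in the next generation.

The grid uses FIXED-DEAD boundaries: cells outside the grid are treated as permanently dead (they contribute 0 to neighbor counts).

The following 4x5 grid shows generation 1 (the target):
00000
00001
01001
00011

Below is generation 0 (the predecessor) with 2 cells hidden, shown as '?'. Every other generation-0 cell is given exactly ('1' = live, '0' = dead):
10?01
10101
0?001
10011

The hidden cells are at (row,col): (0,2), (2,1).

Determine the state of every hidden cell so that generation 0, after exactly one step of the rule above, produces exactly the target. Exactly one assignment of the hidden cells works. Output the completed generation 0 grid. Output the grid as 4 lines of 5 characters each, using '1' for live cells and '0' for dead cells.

Answer: 10101
10101
00001
10011

Derivation:
Hidden generation-0 cells (in order): (0,2), (2,1).
A hidden cell only influences target cells in its own 3x3 neighborhood. Try each of the 2^2 = 4 assignments, step the completed generation 0 forward once under B3/S23, and compare with the target:
  (0,2)=0 (2,1)=0 -> step gives (0,1)='1' but target has '0' -> reject
  (0,2)=0 (2,1)=1 -> step gives (0,1)='1' but target has '0' -> reject
  (0,2)=1 (2,1)=0 -> step reproduces the target at every cell -> ACCEPT
  (0,2)=1 (2,1)=1 -> step gives (1,0)='1' but target has '0' -> reject
Unique solution: (0,2)=live, (2,1)=dead.
Check: live-neighbor counts of every cell in the completed generation 0:
14141
14152
23253
01122
Applying B3/S23 to generation 0 with these counts gives:
00000
00001
01001
00011
which matches the target exactly.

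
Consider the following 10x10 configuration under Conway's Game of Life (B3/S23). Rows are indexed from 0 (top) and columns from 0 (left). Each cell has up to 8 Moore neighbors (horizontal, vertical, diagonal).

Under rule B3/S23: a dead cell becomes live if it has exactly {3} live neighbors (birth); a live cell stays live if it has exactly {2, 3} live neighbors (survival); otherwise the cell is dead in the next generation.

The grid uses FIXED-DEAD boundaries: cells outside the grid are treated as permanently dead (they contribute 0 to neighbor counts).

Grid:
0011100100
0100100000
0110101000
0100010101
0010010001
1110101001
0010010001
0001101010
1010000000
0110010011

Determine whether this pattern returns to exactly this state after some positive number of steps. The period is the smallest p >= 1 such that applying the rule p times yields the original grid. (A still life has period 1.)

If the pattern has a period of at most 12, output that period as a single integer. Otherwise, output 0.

Simulating and comparing each generation to the original:
Gen 0 (original, given above): 37 live cells
Gen 1: 45 live cells, differs from original
Gen 2: 22 live cells, differs from original
Gen 3: 17 live cells, differs from original
Gen 4: 13 live cells, differs from original
Gen 5: 13 live cells, differs from original
Gen 6: 11 live cells, differs from original
Gen 7: 15 live cells, differs from original
Gen 8: 12 live cells, differs from original
Gen 9: 18 live cells, differs from original
Gen 10: 17 live cells, differs from original
Gen 11: 19 live cells, differs from original
Gen 12: 26 live cells, differs from original
No period found within 12 steps.

Answer: 0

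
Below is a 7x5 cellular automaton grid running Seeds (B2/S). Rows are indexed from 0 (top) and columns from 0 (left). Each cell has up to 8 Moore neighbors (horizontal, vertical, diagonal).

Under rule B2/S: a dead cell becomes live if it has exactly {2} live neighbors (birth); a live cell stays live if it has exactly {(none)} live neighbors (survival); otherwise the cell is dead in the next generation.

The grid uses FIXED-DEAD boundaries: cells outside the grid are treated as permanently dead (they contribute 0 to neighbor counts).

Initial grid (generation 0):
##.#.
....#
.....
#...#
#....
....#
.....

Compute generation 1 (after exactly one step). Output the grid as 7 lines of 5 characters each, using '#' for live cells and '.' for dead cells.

Simulating step by step:
Generation 0 (given above): 8 live cells
Generation 1: 12 live cells
(generation 1 grid is the final answer)

Answer: ..#.#
####.
...##
.#...
.#.##
.....
.....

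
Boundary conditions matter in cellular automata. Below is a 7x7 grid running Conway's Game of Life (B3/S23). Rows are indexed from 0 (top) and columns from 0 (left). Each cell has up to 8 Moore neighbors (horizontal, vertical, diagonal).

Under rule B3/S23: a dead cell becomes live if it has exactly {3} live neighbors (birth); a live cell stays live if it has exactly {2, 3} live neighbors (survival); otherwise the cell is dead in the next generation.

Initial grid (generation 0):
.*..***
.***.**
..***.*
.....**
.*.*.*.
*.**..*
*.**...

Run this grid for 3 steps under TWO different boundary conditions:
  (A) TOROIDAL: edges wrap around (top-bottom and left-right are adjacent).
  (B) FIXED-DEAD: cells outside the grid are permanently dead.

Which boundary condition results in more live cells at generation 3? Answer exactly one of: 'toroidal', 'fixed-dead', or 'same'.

Answer: toroidal

Derivation:
Under TOROIDAL boundary, generation 3:
.......
.......
.**....
..*...*
..*..*.
*.....*
.......
Population = 8

Under FIXED-DEAD boundary, generation 3:
.*.....
.*.....
.*.....
.......
..**...
.......
.......
Population = 5

Comparison: toroidal=8, fixed-dead=5 -> toroidal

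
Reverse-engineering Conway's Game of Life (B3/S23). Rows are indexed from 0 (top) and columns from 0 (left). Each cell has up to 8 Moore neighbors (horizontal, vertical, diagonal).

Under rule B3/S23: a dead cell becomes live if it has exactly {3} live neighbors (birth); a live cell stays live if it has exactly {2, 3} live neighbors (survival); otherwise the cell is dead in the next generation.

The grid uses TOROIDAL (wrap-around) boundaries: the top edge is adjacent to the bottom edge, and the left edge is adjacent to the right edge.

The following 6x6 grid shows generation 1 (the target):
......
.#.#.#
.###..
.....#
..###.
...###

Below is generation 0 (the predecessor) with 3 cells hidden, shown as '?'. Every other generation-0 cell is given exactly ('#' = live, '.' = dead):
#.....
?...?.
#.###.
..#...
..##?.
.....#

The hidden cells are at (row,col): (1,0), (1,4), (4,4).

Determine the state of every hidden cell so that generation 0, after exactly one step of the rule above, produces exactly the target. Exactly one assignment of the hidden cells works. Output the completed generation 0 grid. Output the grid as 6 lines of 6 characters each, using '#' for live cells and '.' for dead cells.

Hidden generation-0 cells (in order): (1,0), (1,4), (4,4).
A hidden cell only influences target cells in its own 3x3 neighborhood. Try each of the 2^3 = 8 assignments, step the completed generation 0 forward once under B3/S23, and compare with the target:
  (1,0)=. (1,4)=. (4,4)=. -> step gives (3,4)='#' but target has '.' -> reject
  (1,0)=. (1,4)=. (4,4)=# -> step reproduces the target at every cell -> ACCEPT
  (1,0)=. (1,4)=# (4,4)=. -> step gives (0,5)='#' but target has '.' -> reject
  (1,0)=. (1,4)=# (4,4)=# -> step gives (0,5)='#' but target has '.' -> reject
  (1,0)=# (1,4)=. (4,4)=. -> step gives (0,0)='#' but target has '.' -> reject
  (1,0)=# (1,4)=. (4,4)=# -> step gives (0,0)='#' but target has '.' -> reject
  (1,0)=# (1,4)=# (4,4)=. -> step gives (0,0)='#' but target has '.' -> reject
  (1,0)=# (1,4)=# (4,4)=# -> step gives (0,0)='#' but target has '.' -> reject
Unique solution: (1,0)=dead, (1,4)=dead, (4,4)=live.
Check: live-neighbor counts of every cell in the completed generation 0:
110012
232323
032312
144743
122322
222332
Applying B3/S23 to generation 0 with these counts gives:
......
.#.#.#
.###..
.....#
..###.
...###
which matches the target exactly.

Answer: #.....
......
#.###.
..#...
..###.
.....#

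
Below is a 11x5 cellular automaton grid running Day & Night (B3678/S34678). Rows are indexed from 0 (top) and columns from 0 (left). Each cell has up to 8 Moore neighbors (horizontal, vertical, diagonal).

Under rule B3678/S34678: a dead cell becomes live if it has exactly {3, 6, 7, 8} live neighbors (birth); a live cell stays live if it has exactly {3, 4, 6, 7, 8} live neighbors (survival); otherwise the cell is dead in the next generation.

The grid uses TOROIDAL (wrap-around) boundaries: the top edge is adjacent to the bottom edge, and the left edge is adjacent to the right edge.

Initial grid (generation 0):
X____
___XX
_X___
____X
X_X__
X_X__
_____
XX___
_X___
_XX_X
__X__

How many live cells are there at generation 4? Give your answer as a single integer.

Simulating step by step:
Generation 0 (given above): 16 live cells
Generation 1: 18 live cells
___XX
X____
X__XX
XX___
___XX
_____
X____
_____
_X___
XXXX_
X__X_
Generation 2: 19 live cells
X___X
X___X
X___X
X_X_X
X____
____X
_____
_____
XX___
XXX__
X__XX
Generation 3: 17 live cells
_X__X
_X_X_
_____
X__XX
XX_X_
_____
_____
_____
XXX__
__XX_
__XX_
Generation 4: 22 live cells
X____
X_X__
X_XX_
XXX_X
X_X__
_____
_____
_X___
_XXX_
___XX
_XXXX
Population at generation 4: 22

Answer: 22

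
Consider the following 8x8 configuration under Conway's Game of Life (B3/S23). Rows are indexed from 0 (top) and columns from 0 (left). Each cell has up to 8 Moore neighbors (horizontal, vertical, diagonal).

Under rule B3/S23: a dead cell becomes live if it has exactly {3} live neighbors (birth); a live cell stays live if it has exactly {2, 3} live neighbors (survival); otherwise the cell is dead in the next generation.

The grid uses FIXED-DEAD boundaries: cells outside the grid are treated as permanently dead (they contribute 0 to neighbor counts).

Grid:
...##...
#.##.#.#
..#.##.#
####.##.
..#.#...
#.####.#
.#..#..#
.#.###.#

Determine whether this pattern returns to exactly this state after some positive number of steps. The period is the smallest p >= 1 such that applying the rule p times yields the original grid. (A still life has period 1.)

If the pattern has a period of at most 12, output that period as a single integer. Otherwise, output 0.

Answer: 0

Derivation:
Simulating and comparing each generation to the original:
Gen 0 (original, given above): 33 live cells
Gen 1: 21 live cells, differs from original
Gen 2: 21 live cells, differs from original
Gen 3: 25 live cells, differs from original
Gen 4: 21 live cells, differs from original
Gen 5: 17 live cells, differs from original
Gen 6: 18 live cells, differs from original
Gen 7: 15 live cells, differs from original
Gen 8: 16 live cells, differs from original
Gen 9: 20 live cells, differs from original
Gen 10: 17 live cells, differs from original
Gen 11: 13 live cells, differs from original
Gen 12: 11 live cells, differs from original
No period found within 12 steps.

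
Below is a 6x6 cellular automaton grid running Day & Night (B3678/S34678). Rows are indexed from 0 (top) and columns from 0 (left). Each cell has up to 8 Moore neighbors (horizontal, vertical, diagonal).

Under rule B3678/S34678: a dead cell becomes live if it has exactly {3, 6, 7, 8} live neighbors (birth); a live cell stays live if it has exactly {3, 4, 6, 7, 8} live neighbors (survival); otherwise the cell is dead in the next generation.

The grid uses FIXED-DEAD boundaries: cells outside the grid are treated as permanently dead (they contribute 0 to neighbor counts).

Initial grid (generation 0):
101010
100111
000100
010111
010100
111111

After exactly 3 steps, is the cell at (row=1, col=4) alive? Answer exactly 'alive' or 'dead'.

Answer: alive

Derivation:
Simulating step by step:
Generation 0 (given above): 20 live cells
Generation 1: 18 live cells
010011
011110
000110
000110
011010
011110
Generation 2: 13 live cells
000010
001000
000101
000011
010111
011100
Generation 3: 9 live cells
000000
000110
000000
001011
000101
001100

Cell (1,4) at generation 3: 1 -> alive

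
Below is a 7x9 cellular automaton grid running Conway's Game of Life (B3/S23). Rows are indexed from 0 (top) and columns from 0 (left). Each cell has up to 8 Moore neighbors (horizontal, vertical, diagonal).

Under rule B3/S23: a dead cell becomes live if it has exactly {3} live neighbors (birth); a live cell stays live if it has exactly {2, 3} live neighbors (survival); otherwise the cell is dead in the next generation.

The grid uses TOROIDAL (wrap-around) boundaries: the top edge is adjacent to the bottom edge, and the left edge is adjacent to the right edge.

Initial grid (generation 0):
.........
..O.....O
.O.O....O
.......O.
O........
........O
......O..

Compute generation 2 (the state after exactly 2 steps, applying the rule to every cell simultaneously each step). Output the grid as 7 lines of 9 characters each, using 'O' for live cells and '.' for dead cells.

Simulating step by step:
Generation 0 (given above): 9 live cells
Generation 1: 9 live cells
.........
O.O......
O.O....OO
O.......O
........O
.........
.........
Generation 2: 5 live cells
(generation 2 grid is the final answer)

Answer: .........
O........
.......O.
.O.......
O.......O
.........
.........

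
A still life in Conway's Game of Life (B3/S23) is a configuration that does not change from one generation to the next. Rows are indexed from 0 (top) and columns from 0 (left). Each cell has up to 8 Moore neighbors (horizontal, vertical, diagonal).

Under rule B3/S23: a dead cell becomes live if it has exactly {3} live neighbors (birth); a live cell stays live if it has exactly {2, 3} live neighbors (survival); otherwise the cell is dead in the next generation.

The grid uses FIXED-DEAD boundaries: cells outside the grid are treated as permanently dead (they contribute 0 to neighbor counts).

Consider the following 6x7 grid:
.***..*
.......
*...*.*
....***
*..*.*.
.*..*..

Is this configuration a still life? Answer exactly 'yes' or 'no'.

Answer: no

Derivation:
Compute generation 1 and compare to generation 0 (given above):
Generation 1:
..*....
.***.*.
....*.*
...*..*
...*..*
....*..
Cell (0,1) differs: gen0=1 vs gen1=0 -> NOT a still life.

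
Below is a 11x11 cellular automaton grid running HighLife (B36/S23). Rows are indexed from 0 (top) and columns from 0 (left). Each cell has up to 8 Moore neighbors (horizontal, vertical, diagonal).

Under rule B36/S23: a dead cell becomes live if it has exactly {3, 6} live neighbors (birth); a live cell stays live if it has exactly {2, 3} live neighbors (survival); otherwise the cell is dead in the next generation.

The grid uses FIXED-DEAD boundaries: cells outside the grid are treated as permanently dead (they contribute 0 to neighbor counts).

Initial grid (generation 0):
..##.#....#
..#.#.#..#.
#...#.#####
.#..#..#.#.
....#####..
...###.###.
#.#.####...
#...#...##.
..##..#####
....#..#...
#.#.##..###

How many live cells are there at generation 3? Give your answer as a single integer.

Answer: 36

Derivation:
Simulating step by step:
Generation 0 (given above): 56 live cells
Generation 1: 39 live cells
..####.....
.##.#.#....
.#..#.#...#
...####...#
...........
.........#.
.#......#..
..#.#..#..#
...####...#
.##.#...##.
...###..##.
Generation 2: 41 live cells
.##.##.....
.#.#.##....
.#....##...
...##.#....
....##.....
...........
........##.
..#.#.##.#.
.#....###.#
..##.####.#
..####..##.
Generation 3: 36 live cells
.######....
##.#...#...
...#...#...
...##.##...
...###.....
...........
.......###.
.....##.#.#
.#..#.....#
.#.......##
..#..#..##.
Population at generation 3: 36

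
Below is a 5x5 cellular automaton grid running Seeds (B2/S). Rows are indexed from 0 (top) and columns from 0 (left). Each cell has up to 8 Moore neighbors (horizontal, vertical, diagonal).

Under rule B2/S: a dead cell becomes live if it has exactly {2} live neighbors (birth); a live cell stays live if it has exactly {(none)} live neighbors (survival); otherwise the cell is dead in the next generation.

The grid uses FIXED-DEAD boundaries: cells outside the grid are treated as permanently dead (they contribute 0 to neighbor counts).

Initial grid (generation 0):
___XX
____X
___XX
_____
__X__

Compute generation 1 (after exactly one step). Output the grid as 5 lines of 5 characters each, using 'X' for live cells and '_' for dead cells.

Simulating step by step:
Generation 0 (given above): 6 live cells
Generation 1: 3 live cells
(generation 1 grid is the final answer)

Answer: _____
__X__
_____
__X_X
_____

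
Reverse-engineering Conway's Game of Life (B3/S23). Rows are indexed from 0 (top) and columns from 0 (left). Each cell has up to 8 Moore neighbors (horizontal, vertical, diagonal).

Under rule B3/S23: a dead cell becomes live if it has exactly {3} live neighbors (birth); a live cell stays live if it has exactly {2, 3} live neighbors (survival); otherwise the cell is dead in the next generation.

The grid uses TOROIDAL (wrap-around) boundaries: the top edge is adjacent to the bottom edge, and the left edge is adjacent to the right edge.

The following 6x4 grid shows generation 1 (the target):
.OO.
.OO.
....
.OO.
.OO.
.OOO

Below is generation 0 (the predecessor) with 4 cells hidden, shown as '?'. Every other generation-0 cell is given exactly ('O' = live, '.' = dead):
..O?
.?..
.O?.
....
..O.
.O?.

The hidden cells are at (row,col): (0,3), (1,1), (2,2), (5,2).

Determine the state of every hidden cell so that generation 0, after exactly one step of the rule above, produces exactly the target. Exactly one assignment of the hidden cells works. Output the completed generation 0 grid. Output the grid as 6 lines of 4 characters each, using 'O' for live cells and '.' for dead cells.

Answer: ..O.
....
.OO.
....
..O.
.OO.

Derivation:
Hidden generation-0 cells (in order): (0,3), (1,1), (2,2), (5,2).
A hidden cell only influences target cells in its own 3x3 neighborhood. Try each of the 2^4 = 16 assignments, step the completed generation 0 forward once under B3/S23, and compare with the target:
  (0,3)=. (1,1)=. (2,2)=. (5,2)=. -> step gives (0,1)='.' but target has 'O' -> reject
  (0,3)=. (1,1)=. (2,2)=. (5,2)=O -> step gives (1,1)='.' but target has 'O' -> reject
  (0,3)=. (1,1)=. (2,2)=O (5,2)=. -> step gives (0,1)='.' but target has 'O' -> reject
  (0,3)=. (1,1)=. (2,2)=O (5,2)=O -> step reproduces the target at every cell -> ACCEPT
  (0,3)=. (1,1)=O (2,2)=. (5,2)=. -> step gives (3,1)='.' but target has 'O' -> reject
  (0,3)=. (1,1)=O (2,2)=. (5,2)=O -> step gives (0,1)='.' but target has 'O' -> reject
  (0,3)=. (1,1)=O (2,2)=O (5,2)=. -> step gives (1,2)='.' but target has 'O' -> reject
  (0,3)=. (1,1)=O (2,2)=O (5,2)=O -> step gives (0,1)='.' but target has 'O' -> reject
  (0,3)=O (1,1)=. (2,2)=. (5,2)=. -> step gives (0,1)='.' but target has 'O' -> reject
  (0,3)=O (1,1)=. (2,2)=. (5,2)=O -> step gives (0,3)='O' but target has '.' -> reject
  (0,3)=O (1,1)=. (2,2)=O (5,2)=. -> step gives (0,1)='.' but target has 'O' -> reject
  (0,3)=O (1,1)=. (2,2)=O (5,2)=O -> step gives (0,3)='O' but target has '.' -> reject
  (0,3)=O (1,1)=O (2,2)=. (5,2)=. -> step gives (0,0)='O' but target has '.' -> reject
  (0,3)=O (1,1)=O (2,2)=. (5,2)=O -> step gives (0,0)='O' but target has '.' -> reject
  (0,3)=O (1,1)=O (2,2)=O (5,2)=. -> step gives (0,0)='O' but target has '.' -> reject
  (0,3)=O (1,1)=O (2,2)=O (5,2)=O -> step gives (0,0)='O' but target has '.' -> reject
Unique solution: (0,3)=dead, (1,1)=dead, (2,2)=live, (5,2)=live.
Check: live-neighbor counts of every cell in the completed generation 0:
1322
1332
1111
1332
1322
1333
Applying B3/S23 to generation 0 with these counts gives:
.OO.
.OO.
....
.OO.
.OO.
.OOO
which matches the target exactly.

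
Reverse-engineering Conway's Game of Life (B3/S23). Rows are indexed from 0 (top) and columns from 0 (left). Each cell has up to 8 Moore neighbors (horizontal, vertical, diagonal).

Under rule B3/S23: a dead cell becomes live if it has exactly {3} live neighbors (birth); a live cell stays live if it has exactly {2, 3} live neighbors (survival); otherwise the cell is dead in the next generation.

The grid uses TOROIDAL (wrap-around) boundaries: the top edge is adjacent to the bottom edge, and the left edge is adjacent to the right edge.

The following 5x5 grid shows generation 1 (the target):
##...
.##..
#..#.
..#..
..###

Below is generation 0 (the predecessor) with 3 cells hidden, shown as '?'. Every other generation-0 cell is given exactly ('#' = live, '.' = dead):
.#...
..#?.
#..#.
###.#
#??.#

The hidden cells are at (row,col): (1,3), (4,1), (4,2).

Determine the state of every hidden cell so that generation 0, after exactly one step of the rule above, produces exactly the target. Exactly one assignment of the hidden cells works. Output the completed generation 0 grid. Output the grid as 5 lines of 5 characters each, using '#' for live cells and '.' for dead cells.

Answer: .#...
..#..
#..#.
###.#
#...#

Derivation:
Hidden generation-0 cells (in order): (1,3), (4,1), (4,2).
A hidden cell only influences target cells in its own 3x3 neighborhood. Try each of the 2^3 = 8 assignments, step the completed generation 0 forward once under B3/S23, and compare with the target:
  (1,3)=. (4,1)=. (4,2)=. -> step reproduces the target at every cell -> ACCEPT
  (1,3)=. (4,1)=. (4,2)=# -> step gives (0,2)='#' but target has '.' -> reject
  (1,3)=. (4,1)=# (4,2)=. -> step gives (0,0)='.' but target has '#' -> reject
  (1,3)=. (4,1)=# (4,2)=# -> step gives (0,0)='.' but target has '#' -> reject
  (1,3)=# (4,1)=. (4,2)=. -> step gives (0,2)='#' but target has '.' -> reject
  (1,3)=# (4,1)=. (4,2)=# -> step gives (0,4)='#' but target has '.' -> reject
  (1,3)=# (4,1)=# (4,2)=. -> step gives (0,0)='.' but target has '#' -> reject
  (1,3)=# (4,1)=# (4,2)=# -> step gives (0,0)='.' but target has '#' -> reject
Unique solution: (1,3)=dead, (4,1)=dead, (4,2)=dead.
Check: live-neighbor counts of every cell in the completed generation 0:
32222
23222
35434
54245
55333
Applying B3/S23 to generation 0 with these counts gives:
##...
.##..
#..#.
..#..
..###
which matches the target exactly.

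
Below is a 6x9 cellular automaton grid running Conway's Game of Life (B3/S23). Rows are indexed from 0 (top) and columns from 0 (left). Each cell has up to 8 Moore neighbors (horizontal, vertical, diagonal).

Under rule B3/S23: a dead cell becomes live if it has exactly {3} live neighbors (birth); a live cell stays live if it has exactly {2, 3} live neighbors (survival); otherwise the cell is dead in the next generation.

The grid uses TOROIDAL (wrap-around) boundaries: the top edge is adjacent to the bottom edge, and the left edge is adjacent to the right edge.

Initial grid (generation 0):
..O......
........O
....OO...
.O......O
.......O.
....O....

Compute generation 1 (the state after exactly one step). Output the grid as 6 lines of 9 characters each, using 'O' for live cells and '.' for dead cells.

Answer: .........
.........
O........
.........
.........
.........

Derivation:
Simulating step by step:
Generation 0 (given above): 8 live cells
Generation 1: 1 live cells
(generation 1 grid is the final answer)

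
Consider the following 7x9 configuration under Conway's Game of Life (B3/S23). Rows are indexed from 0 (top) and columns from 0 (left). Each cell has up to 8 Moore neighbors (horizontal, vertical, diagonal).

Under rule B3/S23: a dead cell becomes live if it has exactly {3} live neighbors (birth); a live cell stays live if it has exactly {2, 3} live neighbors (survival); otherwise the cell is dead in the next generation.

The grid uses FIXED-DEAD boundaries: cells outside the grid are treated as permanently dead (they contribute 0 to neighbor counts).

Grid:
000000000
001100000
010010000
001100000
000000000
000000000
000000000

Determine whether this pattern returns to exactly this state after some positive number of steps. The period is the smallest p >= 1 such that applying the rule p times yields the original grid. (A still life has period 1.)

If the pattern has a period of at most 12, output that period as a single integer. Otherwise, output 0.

Answer: 1

Derivation:
Simulating and comparing each generation to the original:
Gen 0 (original, given above): 6 live cells
Gen 1: 6 live cells, MATCHES original -> period = 1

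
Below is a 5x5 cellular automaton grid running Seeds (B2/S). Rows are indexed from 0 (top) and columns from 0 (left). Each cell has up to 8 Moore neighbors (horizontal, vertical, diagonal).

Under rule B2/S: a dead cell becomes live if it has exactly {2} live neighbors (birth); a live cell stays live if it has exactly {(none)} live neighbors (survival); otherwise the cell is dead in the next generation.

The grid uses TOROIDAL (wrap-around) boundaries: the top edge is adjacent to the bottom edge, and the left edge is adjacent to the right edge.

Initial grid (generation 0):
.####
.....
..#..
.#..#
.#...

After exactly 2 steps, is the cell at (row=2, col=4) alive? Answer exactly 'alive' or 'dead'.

Simulating step by step:
Generation 0 (given above): 8 live cells
Generation 1: 6 live cells
.....
#...#
##.#.
...#.
.....
Generation 2: 6 live cells
#...#
..##.
.....
##...
.....

Cell (2,4) at generation 2: 0 -> dead

Answer: dead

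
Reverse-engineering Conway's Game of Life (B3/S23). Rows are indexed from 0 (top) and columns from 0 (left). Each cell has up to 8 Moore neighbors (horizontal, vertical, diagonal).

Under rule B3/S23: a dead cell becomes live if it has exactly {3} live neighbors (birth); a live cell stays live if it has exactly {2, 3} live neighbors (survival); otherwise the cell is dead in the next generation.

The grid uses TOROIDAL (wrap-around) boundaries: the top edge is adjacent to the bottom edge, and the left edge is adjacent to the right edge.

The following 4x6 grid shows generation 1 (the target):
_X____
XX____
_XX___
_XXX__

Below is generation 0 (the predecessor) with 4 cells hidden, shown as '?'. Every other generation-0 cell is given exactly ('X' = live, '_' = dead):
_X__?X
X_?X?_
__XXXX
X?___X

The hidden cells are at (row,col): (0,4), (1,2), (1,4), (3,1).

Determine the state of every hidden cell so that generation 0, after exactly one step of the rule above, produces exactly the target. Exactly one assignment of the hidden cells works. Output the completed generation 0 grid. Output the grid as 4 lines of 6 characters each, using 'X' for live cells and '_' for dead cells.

Hidden generation-0 cells (in order): (0,4), (1,2), (1,4), (3,1).
A hidden cell only influences target cells in its own 3x3 neighborhood. Try each of the 2^4 = 16 assignments, step the completed generation 0 forward once under B3/S23, and compare with the target:
  (0,4)=_ (1,2)=_ (1,4)=_ (3,1)=_ -> step gives (0,4)='X' but target has '_' -> reject
  (0,4)=_ (1,2)=_ (1,4)=_ (3,1)=X -> step gives (0,2)='X' but target has '_' -> reject
  (0,4)=_ (1,2)=_ (1,4)=X (3,1)=_ -> step reproduces the target at every cell -> ACCEPT
  (0,4)=_ (1,2)=_ (1,4)=X (3,1)=X -> step gives (0,2)='X' but target has '_' -> reject
  (0,4)=_ (1,2)=X (1,4)=_ (3,1)=_ -> step gives (0,2)='X' but target has '_' -> reject
  (0,4)=_ (1,2)=X (1,4)=_ (3,1)=X -> step gives (0,1)='_' but target has 'X' -> reject
  (0,4)=_ (1,2)=X (1,4)=X (3,1)=_ -> step gives (0,2)='X' but target has '_' -> reject
  (0,4)=_ (1,2)=X (1,4)=X (3,1)=X -> step gives (0,1)='_' but target has 'X' -> reject
  (0,4)=X (1,2)=_ (1,4)=_ (3,1)=_ -> step gives (0,4)='X' but target has '_' -> reject
  (0,4)=X (1,2)=_ (1,4)=_ (3,1)=X -> step gives (0,2)='X' but target has '_' -> reject
  (0,4)=X (1,2)=_ (1,4)=X (3,1)=_ -> step gives (0,3)='X' but target has '_' -> reject
  (0,4)=X (1,2)=_ (1,4)=X (3,1)=X -> step gives (0,2)='X' but target has '_' -> reject
  (0,4)=X (1,2)=X (1,4)=_ (3,1)=_ -> step gives (0,2)='X' but target has '_' -> reject
  (0,4)=X (1,2)=X (1,4)=_ (3,1)=X -> step gives (0,1)='_' but target has 'X' -> reject
  (0,4)=X (1,2)=X (1,4)=X (3,1)=_ -> step gives (0,2)='X' but target has '_' -> reject
  (0,4)=X (1,2)=X (1,4)=X (3,1)=X -> step gives (0,1)='_' but target has 'X' -> reject
Unique solution: (0,4)=dead, (1,2)=dead, (1,4)=live, (3,1)=dead.
Check: live-neighbor counts of every cell in the completed generation 0:
522244
334455
432455
433354
Applying B3/S23 to generation 0 with these counts gives:
_X____
XX____
_XX___
_XXX__
which matches the target exactly.

Answer: _X___X
X__XX_
__XXXX
X____X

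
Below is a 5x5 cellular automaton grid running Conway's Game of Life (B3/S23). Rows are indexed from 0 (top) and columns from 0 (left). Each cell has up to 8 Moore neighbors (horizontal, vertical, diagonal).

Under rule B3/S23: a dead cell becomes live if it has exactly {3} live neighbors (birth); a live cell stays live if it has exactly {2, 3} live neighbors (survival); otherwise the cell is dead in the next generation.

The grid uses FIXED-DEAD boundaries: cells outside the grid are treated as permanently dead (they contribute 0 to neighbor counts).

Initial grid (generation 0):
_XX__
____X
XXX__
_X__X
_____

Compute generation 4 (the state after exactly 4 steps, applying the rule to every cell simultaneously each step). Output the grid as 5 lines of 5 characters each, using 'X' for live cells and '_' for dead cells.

Simulating step by step:
Generation 0 (given above): 8 live cells
Generation 1: 9 live cells
_____
X__X_
XXXX_
XXX__
_____
Generation 2: 6 live cells
_____
X__X_
___X_
X__X_
_X___
Generation 3: 4 live cells
_____
_____
__XXX
__X__
_____
Generation 4: 4 live cells
(generation 4 grid is the final answer)

Answer: _____
___X_
__XX_
__X__
_____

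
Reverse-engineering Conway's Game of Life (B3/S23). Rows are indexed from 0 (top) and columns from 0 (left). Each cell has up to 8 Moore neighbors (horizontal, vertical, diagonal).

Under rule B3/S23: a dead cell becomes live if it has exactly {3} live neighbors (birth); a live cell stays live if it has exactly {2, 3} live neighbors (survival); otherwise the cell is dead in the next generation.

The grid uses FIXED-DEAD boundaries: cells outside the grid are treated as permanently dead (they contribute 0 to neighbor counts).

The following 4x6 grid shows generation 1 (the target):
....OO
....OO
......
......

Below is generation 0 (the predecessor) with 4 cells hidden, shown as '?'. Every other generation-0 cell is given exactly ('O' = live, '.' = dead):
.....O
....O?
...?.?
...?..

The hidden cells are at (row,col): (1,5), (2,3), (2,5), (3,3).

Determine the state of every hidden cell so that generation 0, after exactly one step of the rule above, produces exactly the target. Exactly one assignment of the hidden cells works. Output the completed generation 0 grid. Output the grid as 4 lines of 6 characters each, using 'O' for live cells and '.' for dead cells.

Hidden generation-0 cells (in order): (1,5), (2,3), (2,5), (3,3).
A hidden cell only influences target cells in its own 3x3 neighborhood. Try each of the 2^4 = 16 assignments, step the completed generation 0 forward once under B3/S23, and compare with the target:
  (1,5)=. (2,3)=. (2,5)=. (3,3)=. -> step gives (0,4)='.' but target has 'O' -> reject
  (1,5)=. (2,3)=. (2,5)=. (3,3)=O -> step gives (0,4)='.' but target has 'O' -> reject
  (1,5)=. (2,3)=. (2,5)=O (3,3)=. -> step gives (0,4)='.' but target has 'O' -> reject
  (1,5)=. (2,3)=. (2,5)=O (3,3)=O -> step gives (0,4)='.' but target has 'O' -> reject
  (1,5)=. (2,3)=O (2,5)=. (3,3)=. -> step gives (0,4)='.' but target has 'O' -> reject
  (1,5)=. (2,3)=O (2,5)=. (3,3)=O -> step gives (0,4)='.' but target has 'O' -> reject
  (1,5)=. (2,3)=O (2,5)=O (3,3)=. -> step gives (0,4)='.' but target has 'O' -> reject
  (1,5)=. (2,3)=O (2,5)=O (3,3)=O -> step gives (0,4)='.' but target has 'O' -> reject
  (1,5)=O (2,3)=. (2,5)=. (3,3)=. -> step reproduces the target at every cell -> ACCEPT
  (1,5)=O (2,3)=. (2,5)=. (3,3)=O -> step gives (2,4)='O' but target has '.' -> reject
  (1,5)=O (2,3)=. (2,5)=O (3,3)=. -> step gives (2,4)='O' but target has '.' -> reject
  (1,5)=O (2,3)=. (2,5)=O (3,3)=O -> step gives (2,5)='O' but target has '.' -> reject
  (1,5)=O (2,3)=O (2,5)=. (3,3)=. -> step gives (2,4)='O' but target has '.' -> reject
  (1,5)=O (2,3)=O (2,5)=. (3,3)=O -> step gives (2,3)='O' but target has '.' -> reject
  (1,5)=O (2,3)=O (2,5)=O (3,3)=. -> step gives (1,4)='.' but target has 'O' -> reject
  (1,5)=O (2,3)=O (2,5)=O (3,3)=O -> step gives (1,4)='.' but target has 'O' -> reject
Unique solution: (1,5)=live, (2,3)=dead, (2,5)=dead, (3,3)=dead.
Check: live-neighbor counts of every cell in the completed generation 0:
000132
000122
000122
000000
Applying B3/S23 to generation 0 with these counts gives:
....OO
....OO
......
......
which matches the target exactly.

Answer: .....O
....OO
......
......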